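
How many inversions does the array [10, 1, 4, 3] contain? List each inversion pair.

Finding inversions in [10, 1, 4, 3]:

(0, 1): arr[0]=10 > arr[1]=1
(0, 2): arr[0]=10 > arr[2]=4
(0, 3): arr[0]=10 > arr[3]=3
(2, 3): arr[2]=4 > arr[3]=3

Total inversions: 4

The array has 4 inversion(s): (0,1), (0,2), (0,3), (2,3). Each pair (i,j) satisfies i < j and arr[i] > arr[j].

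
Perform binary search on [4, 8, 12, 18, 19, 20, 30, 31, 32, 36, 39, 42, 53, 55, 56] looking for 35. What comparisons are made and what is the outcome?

Binary search for 35 in [4, 8, 12, 18, 19, 20, 30, 31, 32, 36, 39, 42, 53, 55, 56]:

lo=0, hi=14, mid=7, arr[mid]=31 -> 31 < 35, search right half
lo=8, hi=14, mid=11, arr[mid]=42 -> 42 > 35, search left half
lo=8, hi=10, mid=9, arr[mid]=36 -> 36 > 35, search left half
lo=8, hi=8, mid=8, arr[mid]=32 -> 32 < 35, search right half
lo=9 > hi=8, target 35 not found

Binary search determines that 35 is not in the array after 4 comparisons. The search space was exhausted without finding the target.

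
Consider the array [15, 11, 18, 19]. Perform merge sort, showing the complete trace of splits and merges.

Merge sort trace:

Split: [15, 11, 18, 19] -> [15, 11] and [18, 19]
  Split: [15, 11] -> [15] and [11]
  Merge: [15] + [11] -> [11, 15]
  Split: [18, 19] -> [18] and [19]
  Merge: [18] + [19] -> [18, 19]
Merge: [11, 15] + [18, 19] -> [11, 15, 18, 19]

Final sorted array: [11, 15, 18, 19]

The merge sort proceeds by recursively splitting the array and merging sorted halves.
After all merges, the sorted array is [11, 15, 18, 19].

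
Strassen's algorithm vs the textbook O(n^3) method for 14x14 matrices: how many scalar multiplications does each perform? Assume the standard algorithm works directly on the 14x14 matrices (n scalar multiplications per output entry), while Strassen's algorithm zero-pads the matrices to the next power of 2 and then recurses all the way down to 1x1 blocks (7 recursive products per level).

Matrix multiplication for 14x14 matrices:

Strassen's algorithm requires power-of-2 dimensions. Pad 14x14 to 16x16 (next power of 2).

Standard algorithm: 14^3 = 2744 multiplications
Strassen's algorithm: 7^(log2(16)) = 7^4 = 2401 multiplications
Savings: 2744 - 2401 = 343 multiplications

Standard: 2744 multiplications (14^3). Strassen: 2401 multiplications (7^4, after padding to 16x16). Strassen reduces 8 recursive multiplications to 7 at each level.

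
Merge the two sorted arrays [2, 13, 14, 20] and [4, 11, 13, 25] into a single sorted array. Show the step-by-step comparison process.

Merging process:

Compare 2 vs 4: take 2 from left. Merged: [2]
Compare 13 vs 4: take 4 from right. Merged: [2, 4]
Compare 13 vs 11: take 11 from right. Merged: [2, 4, 11]
Compare 13 vs 13: take 13 from left. Merged: [2, 4, 11, 13]
Compare 14 vs 13: take 13 from right. Merged: [2, 4, 11, 13, 13]
Compare 14 vs 25: take 14 from left. Merged: [2, 4, 11, 13, 13, 14]
Compare 20 vs 25: take 20 from left. Merged: [2, 4, 11, 13, 13, 14, 20]
Append remaining from right: [25]. Merged: [2, 4, 11, 13, 13, 14, 20, 25]

Final merged array: [2, 4, 11, 13, 13, 14, 20, 25]
Total comparisons: 7

The merged array is [2, 4, 11, 13, 13, 14, 20, 25], requiring 7 comparisons. The merge step runs in O(n) time where n is the total number of elements.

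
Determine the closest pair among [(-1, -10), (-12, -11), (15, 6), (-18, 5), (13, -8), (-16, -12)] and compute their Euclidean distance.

Computing all pairwise distances among 6 points:

d((-1, -10), (-12, -11)) = 11.0454
d((-1, -10), (15, 6)) = 22.6274
d((-1, -10), (-18, 5)) = 22.6716
d((-1, -10), (13, -8)) = 14.1421
d((-1, -10), (-16, -12)) = 15.1327
d((-12, -11), (15, 6)) = 31.9061
d((-12, -11), (-18, 5)) = 17.088
d((-12, -11), (13, -8)) = 25.1794
d((-12, -11), (-16, -12)) = 4.1231 <-- minimum
d((15, 6), (-18, 5)) = 33.0151
d((15, 6), (13, -8)) = 14.1421
d((15, 6), (-16, -12)) = 35.8469
d((-18, 5), (13, -8)) = 33.6155
d((-18, 5), (-16, -12)) = 17.1172
d((13, -8), (-16, -12)) = 29.2746

Closest pair: (-12, -11) and (-16, -12) with distance 4.1231

The closest pair is (-12, -11) and (-16, -12) with Euclidean distance 4.1231. For 6 points, brute-force pairwise comparison is shown above. For large n, the divide-and-conquer algorithm (sort by x, recurse on halves, check the dividing strip) achieves O(n log n).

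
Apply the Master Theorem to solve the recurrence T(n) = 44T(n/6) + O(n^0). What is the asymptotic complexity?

Master Theorem for T(n) = 44T(n/6) + O(n^0):

a = 44, b = 6, c = 0
log_b(a) = log_6(44) = 2.1120

Case 1: c = 0 < log_6(44) = 2.1120
T(n) = O(n^(log_6 44))

For T(n) = 44T(n/6) + O(n^0): log_6(44) = 2.1120. This is Case 1 of the Master Theorem (c < log_b(a), work dominated by leaves), giving O(n^(log_6 44)).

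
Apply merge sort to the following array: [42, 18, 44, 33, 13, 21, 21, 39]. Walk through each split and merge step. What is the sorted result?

Merge sort trace:

Split: [42, 18, 44, 33, 13, 21, 21, 39] -> [42, 18, 44, 33] and [13, 21, 21, 39]
  Split: [42, 18, 44, 33] -> [42, 18] and [44, 33]
    Split: [42, 18] -> [42] and [18]
    Merge: [42] + [18] -> [18, 42]
    Split: [44, 33] -> [44] and [33]
    Merge: [44] + [33] -> [33, 44]
  Merge: [18, 42] + [33, 44] -> [18, 33, 42, 44]
  Split: [13, 21, 21, 39] -> [13, 21] and [21, 39]
    Split: [13, 21] -> [13] and [21]
    Merge: [13] + [21] -> [13, 21]
    Split: [21, 39] -> [21] and [39]
    Merge: [21] + [39] -> [21, 39]
  Merge: [13, 21] + [21, 39] -> [13, 21, 21, 39]
Merge: [18, 33, 42, 44] + [13, 21, 21, 39] -> [13, 18, 21, 21, 33, 39, 42, 44]

Final sorted array: [13, 18, 21, 21, 33, 39, 42, 44]

The merge sort proceeds by recursively splitting the array and merging sorted halves.
After all merges, the sorted array is [13, 18, 21, 21, 33, 39, 42, 44].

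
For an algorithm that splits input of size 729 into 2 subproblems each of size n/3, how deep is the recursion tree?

For divide and conquer with division factor 3:

Problem sizes at each level:
Level 0: 729
Level 1: 243
Level 2: 81
Level 3: 27
Level 4: 9
Level 5: 3
Level 6: 1

The root is level 0 and the size-1 base case is level 6 (the tree spans levels 0 through 6, i.e. 7 levels counting the root), so the depth is the number of divisions: log_3(729) = 6

The recursion tree depth is log_3(729) = 6. At each level, the problem size is divided by 3, so it takes 6 divisions to reduce to a base case of size 1. The algorithm makes 2 recursive calls at each level.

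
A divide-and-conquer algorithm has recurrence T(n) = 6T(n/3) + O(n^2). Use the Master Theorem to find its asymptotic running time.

Master Theorem for T(n) = 6T(n/3) + O(n^2):

a = 6, b = 3, c = 2
log_b(a) = log_3(6) = 1.6309

Case 3: c = 2 > log_3(6) = 1.6309
T(n) = O(n^2) = O(n^2)

For T(n) = 6T(n/3) + O(n^2): log_3(6) = 1.6309. This is Case 3 of the Master Theorem (c > log_b(a), work dominated by root), giving O(n^2).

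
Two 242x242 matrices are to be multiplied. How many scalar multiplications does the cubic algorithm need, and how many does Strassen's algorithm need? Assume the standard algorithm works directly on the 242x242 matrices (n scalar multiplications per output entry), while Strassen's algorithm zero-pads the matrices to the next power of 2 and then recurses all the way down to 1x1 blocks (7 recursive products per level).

Matrix multiplication for 242x242 matrices:

Strassen's algorithm requires power-of-2 dimensions. Pad 242x242 to 256x256 (next power of 2).

Standard algorithm: 242^3 = 14172488 multiplications
Strassen's algorithm: 7^(log2(256)) = 7^8 = 5764801 multiplications
Savings: 14172488 - 5764801 = 8407687 multiplications

Standard: 14172488 multiplications (242^3). Strassen: 5764801 multiplications (7^8, after padding to 256x256). Strassen reduces 8 recursive multiplications to 7 at each level.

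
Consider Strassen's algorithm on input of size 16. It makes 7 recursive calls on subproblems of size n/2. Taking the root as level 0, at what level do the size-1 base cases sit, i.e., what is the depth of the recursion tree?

For divide and conquer with division factor 2:

Problem sizes at each level:
Level 0: 16
Level 1: 8
Level 2: 4
Level 3: 2
Level 4: 1

The root is level 0 and the size-1 base case is level 4 (the tree spans levels 0 through 4, i.e. 5 levels counting the root), so the depth is the number of divisions: log_2(16) = 4

The recursion tree depth is log_2(16) = 4. At each level, the problem size is divided by 2, so it takes 4 divisions to reduce to a base case of size 1. The algorithm makes 7 recursive calls at each level.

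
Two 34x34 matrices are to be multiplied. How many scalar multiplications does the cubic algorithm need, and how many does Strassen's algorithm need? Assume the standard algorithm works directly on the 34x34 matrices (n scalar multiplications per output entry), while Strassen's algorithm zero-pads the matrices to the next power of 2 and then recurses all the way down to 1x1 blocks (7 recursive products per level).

Matrix multiplication for 34x34 matrices:

Strassen's algorithm requires power-of-2 dimensions. Pad 34x34 to 64x64 (next power of 2).

Standard algorithm: 34^3 = 39304 multiplications
Strassen's algorithm: 7^(log2(64)) = 7^6 = 117649 multiplications
Difference: 39304 - 117649 = -78345 (Strassen uses MORE here due to padding overhead — for small or just-over-power-of-2 n, padding can outweigh the per-level savings)

Standard: 39304 multiplications (34^3). Strassen: 117649 multiplications (7^6, after padding to 64x64). Strassen reduces 8 recursive multiplications to 7 at each level.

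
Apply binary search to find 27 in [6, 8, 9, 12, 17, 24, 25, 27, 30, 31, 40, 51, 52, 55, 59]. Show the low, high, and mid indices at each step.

Binary search for 27 in [6, 8, 9, 12, 17, 24, 25, 27, 30, 31, 40, 51, 52, 55, 59]:

lo=0, hi=14, mid=7, arr[mid]=27 -> Found target at index 7!

Binary search finds 27 at index 7 after 1 comparisons. The search repeatedly halves the search space by comparing with the middle element.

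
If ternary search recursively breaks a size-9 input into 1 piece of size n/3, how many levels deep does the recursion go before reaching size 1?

For divide and conquer with division factor 3:

Problem sizes at each level:
Level 0: 9
Level 1: 3
Level 2: 1

The root is level 0 and the size-1 base case is level 2 (the tree spans levels 0 through 2, i.e. 3 levels counting the root), so the depth is the number of divisions: log_3(9) = 2

The recursion tree depth is log_3(9) = 2. At each level, the problem size is divided by 3, so it takes 2 divisions to reduce to a base case of size 1. The algorithm makes 1 recursive call at each level.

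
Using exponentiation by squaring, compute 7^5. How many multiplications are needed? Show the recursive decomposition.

Computing 7^5 by squaring (build up from 7^1; each line after the first costs one multiplication):

7^1 = 7
7^2 = (7^1)^2 = 7^2 = 49
7^4 = (7^2)^2 = 49^2 = 2401
7^5 = 7 * 7^4 = 7 * 2401 = 16807

Result: 16807
Multiplications needed: 3 (3 lines after 7^1)

7^5 = 16807. Using exponentiation by squaring, this requires 3 multiplications. The key idea: if the exponent is even, square the half-power; if odd, multiply by the base once.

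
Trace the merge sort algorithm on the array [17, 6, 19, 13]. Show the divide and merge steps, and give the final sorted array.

Merge sort trace:

Split: [17, 6, 19, 13] -> [17, 6] and [19, 13]
  Split: [17, 6] -> [17] and [6]
  Merge: [17] + [6] -> [6, 17]
  Split: [19, 13] -> [19] and [13]
  Merge: [19] + [13] -> [13, 19]
Merge: [6, 17] + [13, 19] -> [6, 13, 17, 19]

Final sorted array: [6, 13, 17, 19]

The merge sort proceeds by recursively splitting the array and merging sorted halves.
After all merges, the sorted array is [6, 13, 17, 19].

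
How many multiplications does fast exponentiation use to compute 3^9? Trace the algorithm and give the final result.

Computing 3^9 by squaring (build up from 3^1; each line after the first costs one multiplication):

3^1 = 3
3^2 = (3^1)^2 = 3^2 = 9
3^4 = (3^2)^2 = 9^2 = 81
3^8 = (3^4)^2 = 81^2 = 6561
3^9 = 3 * 3^8 = 3 * 6561 = 19683

Result: 19683
Multiplications needed: 4 (4 lines after 3^1)

3^9 = 19683. Using exponentiation by squaring, this requires 4 multiplications. The key idea: if the exponent is even, square the half-power; if odd, multiply by the base once.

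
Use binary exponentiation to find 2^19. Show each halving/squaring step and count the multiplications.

Computing 2^19 by squaring (build up from 2^1; each line after the first costs one multiplication):

2^1 = 2
2^2 = (2^1)^2 = 2^2 = 4
2^4 = (2^2)^2 = 4^2 = 16
2^8 = (2^4)^2 = 16^2 = 256
2^9 = 2 * 2^8 = 2 * 256 = 512
2^18 = (2^9)^2 = 512^2 = 262144
2^19 = 2 * 2^18 = 2 * 262144 = 524288

Result: 524288
Multiplications needed: 6 (6 lines after 2^1)

2^19 = 524288. Using exponentiation by squaring, this requires 6 multiplications. The key idea: if the exponent is even, square the half-power; if odd, multiply by the base once.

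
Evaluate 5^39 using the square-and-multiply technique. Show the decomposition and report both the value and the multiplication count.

Computing 5^39 by squaring (build up from 5^1; each line after the first costs one multiplication):

5^1 = 5
5^2 = (5^1)^2 = 5^2 = 25
5^4 = (5^2)^2 = 25^2 = 625
5^8 = (5^4)^2 = 625^2 = 390625
5^9 = 5 * 5^8 = 5 * 390625 = 1953125
5^18 = (5^9)^2 = 1953125^2 = 3814697265625
5^19 = 5 * 5^18 = 5 * 3814697265625 = 19073486328125
5^38 = (5^19)^2 = 19073486328125^2 = 363797880709171295166015625
5^39 = 5 * 5^38 = 5 * 363797880709171295166015625 = 1818989403545856475830078125

Result: 1818989403545856475830078125
Multiplications needed: 8 (8 lines after 5^1)

5^39 = 1818989403545856475830078125. Using exponentiation by squaring, this requires 8 multiplications. The key idea: if the exponent is even, square the half-power; if odd, multiply by the base once.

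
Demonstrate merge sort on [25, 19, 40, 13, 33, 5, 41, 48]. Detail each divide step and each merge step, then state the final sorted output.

Merge sort trace:

Split: [25, 19, 40, 13, 33, 5, 41, 48] -> [25, 19, 40, 13] and [33, 5, 41, 48]
  Split: [25, 19, 40, 13] -> [25, 19] and [40, 13]
    Split: [25, 19] -> [25] and [19]
    Merge: [25] + [19] -> [19, 25]
    Split: [40, 13] -> [40] and [13]
    Merge: [40] + [13] -> [13, 40]
  Merge: [19, 25] + [13, 40] -> [13, 19, 25, 40]
  Split: [33, 5, 41, 48] -> [33, 5] and [41, 48]
    Split: [33, 5] -> [33] and [5]
    Merge: [33] + [5] -> [5, 33]
    Split: [41, 48] -> [41] and [48]
    Merge: [41] + [48] -> [41, 48]
  Merge: [5, 33] + [41, 48] -> [5, 33, 41, 48]
Merge: [13, 19, 25, 40] + [5, 33, 41, 48] -> [5, 13, 19, 25, 33, 40, 41, 48]

Final sorted array: [5, 13, 19, 25, 33, 40, 41, 48]

The merge sort proceeds by recursively splitting the array and merging sorted halves.
After all merges, the sorted array is [5, 13, 19, 25, 33, 40, 41, 48].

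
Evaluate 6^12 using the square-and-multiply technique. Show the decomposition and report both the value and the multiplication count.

Computing 6^12 by squaring (build up from 6^1; each line after the first costs one multiplication):

6^1 = 6
6^2 = (6^1)^2 = 6^2 = 36
6^3 = 6 * 6^2 = 6 * 36 = 216
6^6 = (6^3)^2 = 216^2 = 46656
6^12 = (6^6)^2 = 46656^2 = 2176782336

Result: 2176782336
Multiplications needed: 4 (4 lines after 6^1)

6^12 = 2176782336. Using exponentiation by squaring, this requires 4 multiplications. The key idea: if the exponent is even, square the half-power; if odd, multiply by the base once.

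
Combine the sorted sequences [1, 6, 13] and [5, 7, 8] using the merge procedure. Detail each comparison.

Merging process:

Compare 1 vs 5: take 1 from left. Merged: [1]
Compare 6 vs 5: take 5 from right. Merged: [1, 5]
Compare 6 vs 7: take 6 from left. Merged: [1, 5, 6]
Compare 13 vs 7: take 7 from right. Merged: [1, 5, 6, 7]
Compare 13 vs 8: take 8 from right. Merged: [1, 5, 6, 7, 8]
Append remaining from left: [13]. Merged: [1, 5, 6, 7, 8, 13]

Final merged array: [1, 5, 6, 7, 8, 13]
Total comparisons: 5

The merged array is [1, 5, 6, 7, 8, 13], requiring 5 comparisons. The merge step runs in O(n) time where n is the total number of elements.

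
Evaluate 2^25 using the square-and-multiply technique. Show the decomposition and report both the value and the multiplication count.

Computing 2^25 by squaring (build up from 2^1; each line after the first costs one multiplication):

2^1 = 2
2^2 = (2^1)^2 = 2^2 = 4
2^3 = 2 * 2^2 = 2 * 4 = 8
2^6 = (2^3)^2 = 8^2 = 64
2^12 = (2^6)^2 = 64^2 = 4096
2^24 = (2^12)^2 = 4096^2 = 16777216
2^25 = 2 * 2^24 = 2 * 16777216 = 33554432

Result: 33554432
Multiplications needed: 6 (6 lines after 2^1)

2^25 = 33554432. Using exponentiation by squaring, this requires 6 multiplications. The key idea: if the exponent is even, square the half-power; if odd, multiply by the base once.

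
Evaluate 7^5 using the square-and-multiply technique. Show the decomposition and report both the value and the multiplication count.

Computing 7^5 by squaring (build up from 7^1; each line after the first costs one multiplication):

7^1 = 7
7^2 = (7^1)^2 = 7^2 = 49
7^4 = (7^2)^2 = 49^2 = 2401
7^5 = 7 * 7^4 = 7 * 2401 = 16807

Result: 16807
Multiplications needed: 3 (3 lines after 7^1)

7^5 = 16807. Using exponentiation by squaring, this requires 3 multiplications. The key idea: if the exponent is even, square the half-power; if odd, multiply by the base once.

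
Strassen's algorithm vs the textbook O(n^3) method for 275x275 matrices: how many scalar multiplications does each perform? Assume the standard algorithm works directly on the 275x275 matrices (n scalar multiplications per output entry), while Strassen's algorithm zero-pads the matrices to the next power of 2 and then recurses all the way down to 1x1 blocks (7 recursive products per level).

Matrix multiplication for 275x275 matrices:

Strassen's algorithm requires power-of-2 dimensions. Pad 275x275 to 512x512 (next power of 2).

Standard algorithm: 275^3 = 20796875 multiplications
Strassen's algorithm: 7^(log2(512)) = 7^9 = 40353607 multiplications
Difference: 20796875 - 40353607 = -19556732 (Strassen uses MORE here due to padding overhead — for small or just-over-power-of-2 n, padding can outweigh the per-level savings)

Standard: 20796875 multiplications (275^3). Strassen: 40353607 multiplications (7^9, after padding to 512x512). Strassen reduces 8 recursive multiplications to 7 at each level.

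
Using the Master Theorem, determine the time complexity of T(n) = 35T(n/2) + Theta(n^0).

Master Theorem for T(n) = 35T(n/2) + O(n^0):

a = 35, b = 2, c = 0
log_b(a) = log_2(35) = 5.1293

Case 1: c = 0 < log_2(35) = 5.1293
T(n) = O(n^(log_2 35))

For T(n) = 35T(n/2) + O(n^0): log_2(35) = 5.1293. This is Case 1 of the Master Theorem (c < log_b(a), work dominated by leaves), giving O(n^(log_2 35)).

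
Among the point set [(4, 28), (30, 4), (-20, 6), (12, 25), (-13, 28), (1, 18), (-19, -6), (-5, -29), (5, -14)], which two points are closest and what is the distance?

Computing all pairwise distances among 9 points:

d((4, 28), (30, 4)) = 35.3836
d((4, 28), (-20, 6)) = 32.5576
d((4, 28), (12, 25)) = 8.544 <-- minimum
d((4, 28), (-13, 28)) = 17.0
d((4, 28), (1, 18)) = 10.4403
d((4, 28), (-19, -6)) = 41.0488
d((4, 28), (-5, -29)) = 57.7062
d((4, 28), (5, -14)) = 42.0119
d((30, 4), (-20, 6)) = 50.04
d((30, 4), (12, 25)) = 27.6586
d((30, 4), (-13, 28)) = 49.2443
d((30, 4), (1, 18)) = 32.2025
d((30, 4), (-19, -6)) = 50.01
d((30, 4), (-5, -29)) = 48.1041
d((30, 4), (5, -14)) = 30.8058
d((-20, 6), (12, 25)) = 37.2156
d((-20, 6), (-13, 28)) = 23.0868
d((-20, 6), (1, 18)) = 24.1868
d((-20, 6), (-19, -6)) = 12.0416
d((-20, 6), (-5, -29)) = 38.0789
d((-20, 6), (5, -14)) = 32.0156
d((12, 25), (-13, 28)) = 25.1794
d((12, 25), (1, 18)) = 13.0384
d((12, 25), (-19, -6)) = 43.8406
d((12, 25), (-5, -29)) = 56.6127
d((12, 25), (5, -14)) = 39.6232
d((-13, 28), (1, 18)) = 17.2047
d((-13, 28), (-19, -6)) = 34.5254
d((-13, 28), (-5, -29)) = 57.5587
d((-13, 28), (5, -14)) = 45.6946
d((1, 18), (-19, -6)) = 31.241
d((1, 18), (-5, -29)) = 47.3814
d((1, 18), (5, -14)) = 32.249
d((-19, -6), (-5, -29)) = 26.9258
d((-19, -6), (5, -14)) = 25.2982
d((-5, -29), (5, -14)) = 18.0278

Closest pair: (4, 28) and (12, 25) with distance 8.544

The closest pair is (4, 28) and (12, 25) with Euclidean distance 8.544. For 9 points, brute-force pairwise comparison is shown above. For large n, the divide-and-conquer algorithm (sort by x, recurse on halves, check the dividing strip) achieves O(n log n).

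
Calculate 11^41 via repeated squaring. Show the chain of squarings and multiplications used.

Computing 11^41 by squaring (build up from 11^1; each line after the first costs one multiplication):

11^1 = 11
11^2 = (11^1)^2 = 11^2 = 121
11^4 = (11^2)^2 = 121^2 = 14641
11^5 = 11 * 11^4 = 11 * 14641 = 161051
11^10 = (11^5)^2 = 161051^2 = 25937424601
11^20 = (11^10)^2 = 25937424601^2 = 672749994932560009201
11^40 = (11^20)^2 = 672749994932560009201^2 = 452592555681759518058893560348969204658401
11^41 = 11 * 11^40 = 11 * 452592555681759518058893560348969204658401 = 4978518112499354698647829163838661251242411

Result: 4978518112499354698647829163838661251242411
Multiplications needed: 7 (7 lines after 11^1)

11^41 = 4978518112499354698647829163838661251242411. Using exponentiation by squaring, this requires 7 multiplications. The key idea: if the exponent is even, square the half-power; if odd, multiply by the base once.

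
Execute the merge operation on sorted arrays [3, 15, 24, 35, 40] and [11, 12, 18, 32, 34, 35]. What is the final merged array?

Merging process:

Compare 3 vs 11: take 3 from left. Merged: [3]
Compare 15 vs 11: take 11 from right. Merged: [3, 11]
Compare 15 vs 12: take 12 from right. Merged: [3, 11, 12]
Compare 15 vs 18: take 15 from left. Merged: [3, 11, 12, 15]
Compare 24 vs 18: take 18 from right. Merged: [3, 11, 12, 15, 18]
Compare 24 vs 32: take 24 from left. Merged: [3, 11, 12, 15, 18, 24]
Compare 35 vs 32: take 32 from right. Merged: [3, 11, 12, 15, 18, 24, 32]
Compare 35 vs 34: take 34 from right. Merged: [3, 11, 12, 15, 18, 24, 32, 34]
Compare 35 vs 35: take 35 from left. Merged: [3, 11, 12, 15, 18, 24, 32, 34, 35]
Compare 40 vs 35: take 35 from right. Merged: [3, 11, 12, 15, 18, 24, 32, 34, 35, 35]
Append remaining from left: [40]. Merged: [3, 11, 12, 15, 18, 24, 32, 34, 35, 35, 40]

Final merged array: [3, 11, 12, 15, 18, 24, 32, 34, 35, 35, 40]
Total comparisons: 10

The merged array is [3, 11, 12, 15, 18, 24, 32, 34, 35, 35, 40], requiring 10 comparisons. The merge step runs in O(n) time where n is the total number of elements.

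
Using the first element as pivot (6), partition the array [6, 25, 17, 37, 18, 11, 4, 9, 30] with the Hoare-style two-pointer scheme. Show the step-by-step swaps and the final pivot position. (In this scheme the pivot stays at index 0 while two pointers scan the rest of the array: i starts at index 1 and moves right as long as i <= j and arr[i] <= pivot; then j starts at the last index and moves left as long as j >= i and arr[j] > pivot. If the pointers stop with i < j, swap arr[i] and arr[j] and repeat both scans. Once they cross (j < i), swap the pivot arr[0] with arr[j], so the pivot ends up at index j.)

Hoare-style two-pointer partition with pivot = 6:

Initial array: [6, 25, 17, 37, 18, 11, 4, 9, 30]

Pointers start at i = 1, j = 8.
i stops at index 1 (arr[1]=25 > 6), j stops at index 6 (arr[6]=4 <= 6): swap arr[1] and arr[6], array becomes [6, 4, 17, 37, 18, 11, 25, 9, 30]
i ends at 2, j ends at 1: the pointers have crossed (j < i), so scanning stops.

Swap pivot arr[0] with arr[1] to place pivot at position 1: [4, 6, 17, 37, 18, 11, 25, 9, 30]
Pivot position: 1

After partitioning with pivot 6, the array becomes [4, 6, 17, 37, 18, 11, 25, 9, 30]. The pivot is placed at index 1. All elements to the left of the pivot are <= 6, and all elements to the right are > 6.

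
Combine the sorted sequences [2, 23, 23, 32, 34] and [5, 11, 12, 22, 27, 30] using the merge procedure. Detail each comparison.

Merging process:

Compare 2 vs 5: take 2 from left. Merged: [2]
Compare 23 vs 5: take 5 from right. Merged: [2, 5]
Compare 23 vs 11: take 11 from right. Merged: [2, 5, 11]
Compare 23 vs 12: take 12 from right. Merged: [2, 5, 11, 12]
Compare 23 vs 22: take 22 from right. Merged: [2, 5, 11, 12, 22]
Compare 23 vs 27: take 23 from left. Merged: [2, 5, 11, 12, 22, 23]
Compare 23 vs 27: take 23 from left. Merged: [2, 5, 11, 12, 22, 23, 23]
Compare 32 vs 27: take 27 from right. Merged: [2, 5, 11, 12, 22, 23, 23, 27]
Compare 32 vs 30: take 30 from right. Merged: [2, 5, 11, 12, 22, 23, 23, 27, 30]
Append remaining from left: [32, 34]. Merged: [2, 5, 11, 12, 22, 23, 23, 27, 30, 32, 34]

Final merged array: [2, 5, 11, 12, 22, 23, 23, 27, 30, 32, 34]
Total comparisons: 9

The merged array is [2, 5, 11, 12, 22, 23, 23, 27, 30, 32, 34], requiring 9 comparisons. The merge step runs in O(n) time where n is the total number of elements.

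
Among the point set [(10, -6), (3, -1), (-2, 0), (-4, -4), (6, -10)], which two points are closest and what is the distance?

Computing all pairwise distances among 5 points:

d((10, -6), (3, -1)) = 8.6023
d((10, -6), (-2, 0)) = 13.4164
d((10, -6), (-4, -4)) = 14.1421
d((10, -6), (6, -10)) = 5.6569
d((3, -1), (-2, 0)) = 5.099
d((3, -1), (-4, -4)) = 7.6158
d((3, -1), (6, -10)) = 9.4868
d((-2, 0), (-4, -4)) = 4.4721 <-- minimum
d((-2, 0), (6, -10)) = 12.8062
d((-4, -4), (6, -10)) = 11.6619

Closest pair: (-2, 0) and (-4, -4) with distance 4.4721

The closest pair is (-2, 0) and (-4, -4) with Euclidean distance 4.4721. For 5 points, brute-force pairwise comparison is shown above. For large n, the divide-and-conquer algorithm (sort by x, recurse on halves, check the dividing strip) achieves O(n log n).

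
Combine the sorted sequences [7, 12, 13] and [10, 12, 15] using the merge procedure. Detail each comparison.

Merging process:

Compare 7 vs 10: take 7 from left. Merged: [7]
Compare 12 vs 10: take 10 from right. Merged: [7, 10]
Compare 12 vs 12: take 12 from left. Merged: [7, 10, 12]
Compare 13 vs 12: take 12 from right. Merged: [7, 10, 12, 12]
Compare 13 vs 15: take 13 from left. Merged: [7, 10, 12, 12, 13]
Append remaining from right: [15]. Merged: [7, 10, 12, 12, 13, 15]

Final merged array: [7, 10, 12, 12, 13, 15]
Total comparisons: 5

The merged array is [7, 10, 12, 12, 13, 15], requiring 5 comparisons. The merge step runs in O(n) time where n is the total number of elements.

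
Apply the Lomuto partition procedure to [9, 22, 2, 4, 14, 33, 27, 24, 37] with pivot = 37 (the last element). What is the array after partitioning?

Lomuto partition with pivot = 37:

Initial array: [9, 22, 2, 4, 14, 33, 27, 24, 37]

arr[0]=9 <= 37: swap with position 0, array becomes [9, 22, 2, 4, 14, 33, 27, 24, 37]
arr[1]=22 <= 37: swap with position 1, array becomes [9, 22, 2, 4, 14, 33, 27, 24, 37]
arr[2]=2 <= 37: swap with position 2, array becomes [9, 22, 2, 4, 14, 33, 27, 24, 37]
arr[3]=4 <= 37: swap with position 3, array becomes [9, 22, 2, 4, 14, 33, 27, 24, 37]
arr[4]=14 <= 37: swap with position 4, array becomes [9, 22, 2, 4, 14, 33, 27, 24, 37]
arr[5]=33 <= 37: swap with position 5, array becomes [9, 22, 2, 4, 14, 33, 27, 24, 37]
arr[6]=27 <= 37: swap with position 6, array becomes [9, 22, 2, 4, 14, 33, 27, 24, 37]
arr[7]=24 <= 37: swap with position 7, array becomes [9, 22, 2, 4, 14, 33, 27, 24, 37]

Place pivot at position 8: [9, 22, 2, 4, 14, 33, 27, 24, 37]
Pivot position: 8

After partitioning with pivot 37, the array becomes [9, 22, 2, 4, 14, 33, 27, 24, 37]. The pivot is placed at index 8. All elements to the left of the pivot are <= 37, and all elements to the right are > 37.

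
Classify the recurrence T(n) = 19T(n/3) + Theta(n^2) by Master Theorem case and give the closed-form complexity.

Master Theorem for T(n) = 19T(n/3) + O(n^2):

a = 19, b = 3, c = 2
log_b(a) = log_3(19) = 2.6801

Case 1: c = 2 < log_3(19) = 2.6801
T(n) = O(n^(log_3 19))

For T(n) = 19T(n/3) + O(n^2): log_3(19) = 2.6801. This is Case 1 of the Master Theorem (c < log_b(a), work dominated by leaves), giving O(n^(log_3 19)).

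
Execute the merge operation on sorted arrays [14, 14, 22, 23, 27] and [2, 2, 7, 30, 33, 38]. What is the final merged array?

Merging process:

Compare 14 vs 2: take 2 from right. Merged: [2]
Compare 14 vs 2: take 2 from right. Merged: [2, 2]
Compare 14 vs 7: take 7 from right. Merged: [2, 2, 7]
Compare 14 vs 30: take 14 from left. Merged: [2, 2, 7, 14]
Compare 14 vs 30: take 14 from left. Merged: [2, 2, 7, 14, 14]
Compare 22 vs 30: take 22 from left. Merged: [2, 2, 7, 14, 14, 22]
Compare 23 vs 30: take 23 from left. Merged: [2, 2, 7, 14, 14, 22, 23]
Compare 27 vs 30: take 27 from left. Merged: [2, 2, 7, 14, 14, 22, 23, 27]
Append remaining from right: [30, 33, 38]. Merged: [2, 2, 7, 14, 14, 22, 23, 27, 30, 33, 38]

Final merged array: [2, 2, 7, 14, 14, 22, 23, 27, 30, 33, 38]
Total comparisons: 8

The merged array is [2, 2, 7, 14, 14, 22, 23, 27, 30, 33, 38], requiring 8 comparisons. The merge step runs in O(n) time where n is the total number of elements.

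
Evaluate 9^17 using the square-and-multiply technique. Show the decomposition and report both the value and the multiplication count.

Computing 9^17 by squaring (build up from 9^1; each line after the first costs one multiplication):

9^1 = 9
9^2 = (9^1)^2 = 9^2 = 81
9^4 = (9^2)^2 = 81^2 = 6561
9^8 = (9^4)^2 = 6561^2 = 43046721
9^16 = (9^8)^2 = 43046721^2 = 1853020188851841
9^17 = 9 * 9^16 = 9 * 1853020188851841 = 16677181699666569

Result: 16677181699666569
Multiplications needed: 5 (5 lines after 9^1)

9^17 = 16677181699666569. Using exponentiation by squaring, this requires 5 multiplications. The key idea: if the exponent is even, square the half-power; if odd, multiply by the base once.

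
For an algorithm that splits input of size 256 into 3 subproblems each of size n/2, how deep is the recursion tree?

For divide and conquer with division factor 2:

Problem sizes at each level:
Level 0: 256
Level 1: 128
Level 2: 64
Level 3: 32
Level 4: 16
Level 5: 8
Level 6: 4
Level 7: 2
Level 8: 1

The root is level 0 and the size-1 base case is level 8 (the tree spans levels 0 through 8, i.e. 9 levels counting the root), so the depth is the number of divisions: log_2(256) = 8

The recursion tree depth is log_2(256) = 8. At each level, the problem size is divided by 2, so it takes 8 divisions to reduce to a base case of size 1. The algorithm makes 3 recursive calls at each level.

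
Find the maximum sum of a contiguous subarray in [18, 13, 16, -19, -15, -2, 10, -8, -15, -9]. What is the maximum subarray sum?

Using Kadane's algorithm on [18, 13, 16, -19, -15, -2, 10, -8, -15, -9]:

Scanning through the array:
Position 1 (value 13): max_ending_here = 31, max_so_far = 31
Position 2 (value 16): max_ending_here = 47, max_so_far = 47
Position 3 (value -19): max_ending_here = 28, max_so_far = 47
Position 4 (value -15): max_ending_here = 13, max_so_far = 47
Position 5 (value -2): max_ending_here = 11, max_so_far = 47
Position 6 (value 10): max_ending_here = 21, max_so_far = 47
Position 7 (value -8): max_ending_here = 13, max_so_far = 47
Position 8 (value -15): max_ending_here = -2, max_so_far = 47
Position 9 (value -9): max_ending_here = -9, max_so_far = 47

Maximum subarray: [18, 13, 16]
Maximum sum: 47

The maximum subarray is [18, 13, 16] with sum 47. This subarray runs from index 0 to index 2.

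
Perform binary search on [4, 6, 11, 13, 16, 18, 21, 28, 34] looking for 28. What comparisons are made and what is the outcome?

Binary search for 28 in [4, 6, 11, 13, 16, 18, 21, 28, 34]:

lo=0, hi=8, mid=4, arr[mid]=16 -> 16 < 28, search right half
lo=5, hi=8, mid=6, arr[mid]=21 -> 21 < 28, search right half
lo=7, hi=8, mid=7, arr[mid]=28 -> Found target at index 7!

Binary search finds 28 at index 7 after 3 comparisons. The search repeatedly halves the search space by comparing with the middle element.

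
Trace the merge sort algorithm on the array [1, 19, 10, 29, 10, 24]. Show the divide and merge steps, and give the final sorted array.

Merge sort trace:

Split: [1, 19, 10, 29, 10, 24] -> [1, 19, 10] and [29, 10, 24]
  Split: [1, 19, 10] -> [1] and [19, 10]
    Split: [19, 10] -> [19] and [10]
    Merge: [19] + [10] -> [10, 19]
  Merge: [1] + [10, 19] -> [1, 10, 19]
  Split: [29, 10, 24] -> [29] and [10, 24]
    Split: [10, 24] -> [10] and [24]
    Merge: [10] + [24] -> [10, 24]
  Merge: [29] + [10, 24] -> [10, 24, 29]
Merge: [1, 10, 19] + [10, 24, 29] -> [1, 10, 10, 19, 24, 29]

Final sorted array: [1, 10, 10, 19, 24, 29]

The merge sort proceeds by recursively splitting the array and merging sorted halves.
After all merges, the sorted array is [1, 10, 10, 19, 24, 29].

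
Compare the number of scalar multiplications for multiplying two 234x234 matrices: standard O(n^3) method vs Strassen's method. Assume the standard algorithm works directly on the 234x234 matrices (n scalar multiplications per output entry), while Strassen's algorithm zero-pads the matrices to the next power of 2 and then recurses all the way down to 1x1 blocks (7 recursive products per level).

Matrix multiplication for 234x234 matrices:

Strassen's algorithm requires power-of-2 dimensions. Pad 234x234 to 256x256 (next power of 2).

Standard algorithm: 234^3 = 12812904 multiplications
Strassen's algorithm: 7^(log2(256)) = 7^8 = 5764801 multiplications
Savings: 12812904 - 5764801 = 7048103 multiplications

Standard: 12812904 multiplications (234^3). Strassen: 5764801 multiplications (7^8, after padding to 256x256). Strassen reduces 8 recursive multiplications to 7 at each level.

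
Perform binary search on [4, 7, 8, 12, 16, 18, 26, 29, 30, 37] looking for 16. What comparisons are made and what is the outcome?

Binary search for 16 in [4, 7, 8, 12, 16, 18, 26, 29, 30, 37]:

lo=0, hi=9, mid=4, arr[mid]=16 -> Found target at index 4!

Binary search finds 16 at index 4 after 1 comparisons. The search repeatedly halves the search space by comparing with the middle element.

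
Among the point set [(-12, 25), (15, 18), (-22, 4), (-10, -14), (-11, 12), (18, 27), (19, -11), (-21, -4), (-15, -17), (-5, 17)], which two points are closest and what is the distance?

Computing all pairwise distances among 10 points:

d((-12, 25), (15, 18)) = 27.8927
d((-12, 25), (-22, 4)) = 23.2594
d((-12, 25), (-10, -14)) = 39.0512
d((-12, 25), (-11, 12)) = 13.0384
d((-12, 25), (18, 27)) = 30.0666
d((-12, 25), (19, -11)) = 47.5079
d((-12, 25), (-21, -4)) = 30.3645
d((-12, 25), (-15, -17)) = 42.107
d((-12, 25), (-5, 17)) = 10.6301
d((15, 18), (-22, 4)) = 39.5601
d((15, 18), (-10, -14)) = 40.6079
d((15, 18), (-11, 12)) = 26.6833
d((15, 18), (18, 27)) = 9.4868
d((15, 18), (19, -11)) = 29.2746
d((15, 18), (-21, -4)) = 42.19
d((15, 18), (-15, -17)) = 46.0977
d((15, 18), (-5, 17)) = 20.025
d((-22, 4), (-10, -14)) = 21.6333
d((-22, 4), (-11, 12)) = 13.6015
d((-22, 4), (18, 27)) = 46.1411
d((-22, 4), (19, -11)) = 43.6578
d((-22, 4), (-21, -4)) = 8.0623
d((-22, 4), (-15, -17)) = 22.1359
d((-22, 4), (-5, 17)) = 21.4009
d((-10, -14), (-11, 12)) = 26.0192
d((-10, -14), (18, 27)) = 49.6488
d((-10, -14), (19, -11)) = 29.1548
d((-10, -14), (-21, -4)) = 14.8661
d((-10, -14), (-15, -17)) = 5.831 <-- minimum
d((-10, -14), (-5, 17)) = 31.4006
d((-11, 12), (18, 27)) = 32.6497
d((-11, 12), (19, -11)) = 37.8021
d((-11, 12), (-21, -4)) = 18.868
d((-11, 12), (-15, -17)) = 29.2746
d((-11, 12), (-5, 17)) = 7.8102
d((18, 27), (19, -11)) = 38.0132
d((18, 27), (-21, -4)) = 49.8197
d((18, 27), (-15, -17)) = 55.0
d((18, 27), (-5, 17)) = 25.0799
d((19, -11), (-21, -4)) = 40.6079
d((19, -11), (-15, -17)) = 34.5254
d((19, -11), (-5, 17)) = 36.8782
d((-21, -4), (-15, -17)) = 14.3178
d((-21, -4), (-5, 17)) = 26.4008
d((-15, -17), (-5, 17)) = 35.4401

Closest pair: (-10, -14) and (-15, -17) with distance 5.831

The closest pair is (-10, -14) and (-15, -17) with Euclidean distance 5.831. For 10 points, brute-force pairwise comparison is shown above. For large n, the divide-and-conquer algorithm (sort by x, recurse on halves, check the dividing strip) achieves O(n log n).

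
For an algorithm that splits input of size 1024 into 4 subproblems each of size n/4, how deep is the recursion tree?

For divide and conquer with division factor 4:

Problem sizes at each level:
Level 0: 1024
Level 1: 256
Level 2: 64
Level 3: 16
Level 4: 4
Level 5: 1

The root is level 0 and the size-1 base case is level 5 (the tree spans levels 0 through 5, i.e. 6 levels counting the root), so the depth is the number of divisions: log_4(1024) = 5

The recursion tree depth is log_4(1024) = 5. At each level, the problem size is divided by 4, so it takes 5 divisions to reduce to a base case of size 1. The algorithm makes 4 recursive calls at each level.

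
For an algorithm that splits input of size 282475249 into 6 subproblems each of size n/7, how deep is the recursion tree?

For divide and conquer with division factor 7:

Problem sizes at each level:
Level 0: 282475249
Level 1: 40353607
Level 2: 5764801
Level 3: 823543
Level 4: 117649
Level 5: 16807
Level 6: 2401
Level 7: 343
Level 8: 49
Level 9: 7
Level 10: 1

The root is level 0 and the size-1 base case is level 10 (the tree spans levels 0 through 10, i.e. 11 levels counting the root), so the depth is the number of divisions: log_7(282475249) = 10

The recursion tree depth is log_7(282475249) = 10. At each level, the problem size is divided by 7, so it takes 10 divisions to reduce to a base case of size 1. The algorithm makes 6 recursive calls at each level.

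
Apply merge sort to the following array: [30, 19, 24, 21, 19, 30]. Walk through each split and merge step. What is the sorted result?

Merge sort trace:

Split: [30, 19, 24, 21, 19, 30] -> [30, 19, 24] and [21, 19, 30]
  Split: [30, 19, 24] -> [30] and [19, 24]
    Split: [19, 24] -> [19] and [24]
    Merge: [19] + [24] -> [19, 24]
  Merge: [30] + [19, 24] -> [19, 24, 30]
  Split: [21, 19, 30] -> [21] and [19, 30]
    Split: [19, 30] -> [19] and [30]
    Merge: [19] + [30] -> [19, 30]
  Merge: [21] + [19, 30] -> [19, 21, 30]
Merge: [19, 24, 30] + [19, 21, 30] -> [19, 19, 21, 24, 30, 30]

Final sorted array: [19, 19, 21, 24, 30, 30]

The merge sort proceeds by recursively splitting the array and merging sorted halves.
After all merges, the sorted array is [19, 19, 21, 24, 30, 30].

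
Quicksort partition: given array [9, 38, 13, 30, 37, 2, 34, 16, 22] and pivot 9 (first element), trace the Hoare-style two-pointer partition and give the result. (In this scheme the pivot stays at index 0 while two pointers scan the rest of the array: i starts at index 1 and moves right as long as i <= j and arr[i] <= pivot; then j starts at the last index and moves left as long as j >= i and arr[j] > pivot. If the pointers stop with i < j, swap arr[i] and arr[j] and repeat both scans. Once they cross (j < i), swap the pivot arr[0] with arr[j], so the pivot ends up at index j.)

Hoare-style two-pointer partition with pivot = 9:

Initial array: [9, 38, 13, 30, 37, 2, 34, 16, 22]

Pointers start at i = 1, j = 8.
i stops at index 1 (arr[1]=38 > 9), j stops at index 5 (arr[5]=2 <= 9): swap arr[1] and arr[5], array becomes [9, 2, 13, 30, 37, 38, 34, 16, 22]
i ends at 2, j ends at 1: the pointers have crossed (j < i), so scanning stops.

Swap pivot arr[0] with arr[1] to place pivot at position 1: [2, 9, 13, 30, 37, 38, 34, 16, 22]
Pivot position: 1

After partitioning with pivot 9, the array becomes [2, 9, 13, 30, 37, 38, 34, 16, 22]. The pivot is placed at index 1. All elements to the left of the pivot are <= 9, and all elements to the right are > 9.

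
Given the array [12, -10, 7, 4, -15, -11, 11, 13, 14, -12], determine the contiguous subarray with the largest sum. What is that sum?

Using Kadane's algorithm on [12, -10, 7, 4, -15, -11, 11, 13, 14, -12]:

Scanning through the array:
Position 1 (value -10): max_ending_here = 2, max_so_far = 12
Position 2 (value 7): max_ending_here = 9, max_so_far = 12
Position 3 (value 4): max_ending_here = 13, max_so_far = 13
Position 4 (value -15): max_ending_here = -2, max_so_far = 13
Position 5 (value -11): max_ending_here = -11, max_so_far = 13
Position 6 (value 11): max_ending_here = 11, max_so_far = 13
Position 7 (value 13): max_ending_here = 24, max_so_far = 24
Position 8 (value 14): max_ending_here = 38, max_so_far = 38
Position 9 (value -12): max_ending_here = 26, max_so_far = 38

Maximum subarray: [11, 13, 14]
Maximum sum: 38

The maximum subarray is [11, 13, 14] with sum 38. This subarray runs from index 6 to index 8.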